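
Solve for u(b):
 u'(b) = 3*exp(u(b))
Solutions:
 u(b) = log(-1/(C1 + 3*b))


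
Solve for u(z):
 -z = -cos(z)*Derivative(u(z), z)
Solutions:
 u(z) = C1 + Integral(z/cos(z), z)


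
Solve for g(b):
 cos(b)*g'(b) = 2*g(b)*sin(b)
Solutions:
 g(b) = C1/cos(b)^2


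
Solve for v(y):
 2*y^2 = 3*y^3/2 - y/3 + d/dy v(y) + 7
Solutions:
 v(y) = C1 - 3*y^4/8 + 2*y^3/3 + y^2/6 - 7*y


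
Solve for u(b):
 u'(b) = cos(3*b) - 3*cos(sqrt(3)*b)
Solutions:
 u(b) = C1 + sin(3*b)/3 - sqrt(3)*sin(sqrt(3)*b)


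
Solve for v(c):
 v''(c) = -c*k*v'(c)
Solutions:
 v(c) = Piecewise((-sqrt(2)*sqrt(pi)*C1*erf(sqrt(2)*c*sqrt(k)/2)/(2*sqrt(k)) - C2, (k > 0) | (k < 0)), (-C1*c - C2, True))


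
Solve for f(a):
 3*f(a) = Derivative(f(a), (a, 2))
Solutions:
 f(a) = C1*exp(-sqrt(3)*a) + C2*exp(sqrt(3)*a)


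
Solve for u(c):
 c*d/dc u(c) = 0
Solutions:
 u(c) = C1


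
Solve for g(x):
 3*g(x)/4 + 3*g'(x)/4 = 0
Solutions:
 g(x) = C1*exp(-x)


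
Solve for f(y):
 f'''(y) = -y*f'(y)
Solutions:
 f(y) = C1 + Integral(C2*airyai(-y) + C3*airybi(-y), y)


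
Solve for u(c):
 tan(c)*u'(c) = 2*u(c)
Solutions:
 u(c) = C1*sin(c)^2


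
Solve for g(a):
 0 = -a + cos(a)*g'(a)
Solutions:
 g(a) = C1 + Integral(a/cos(a), a)


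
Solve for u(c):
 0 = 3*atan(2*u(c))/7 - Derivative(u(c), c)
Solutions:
 Integral(1/atan(2*_y), (_y, u(c))) = C1 + 3*c/7


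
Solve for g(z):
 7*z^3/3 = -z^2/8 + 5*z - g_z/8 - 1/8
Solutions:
 g(z) = C1 - 14*z^4/3 - z^3/3 + 20*z^2 - z


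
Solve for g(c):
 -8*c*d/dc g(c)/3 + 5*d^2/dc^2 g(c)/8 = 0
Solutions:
 g(c) = C1 + C2*erfi(4*sqrt(30)*c/15)


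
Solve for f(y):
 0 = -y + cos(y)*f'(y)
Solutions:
 f(y) = C1 + Integral(y/cos(y), y)


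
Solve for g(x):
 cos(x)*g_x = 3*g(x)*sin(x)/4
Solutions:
 g(x) = C1/cos(x)^(3/4)


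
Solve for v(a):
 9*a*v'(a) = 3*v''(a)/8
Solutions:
 v(a) = C1 + C2*erfi(2*sqrt(3)*a)


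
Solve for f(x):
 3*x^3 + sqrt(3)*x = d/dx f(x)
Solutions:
 f(x) = C1 + 3*x^4/4 + sqrt(3)*x^2/2


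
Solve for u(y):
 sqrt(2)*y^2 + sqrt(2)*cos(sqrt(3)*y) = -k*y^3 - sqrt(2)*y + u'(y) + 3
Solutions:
 u(y) = C1 + k*y^4/4 + sqrt(2)*y^3/3 + sqrt(2)*y^2/2 - 3*y + sqrt(6)*sin(sqrt(3)*y)/3


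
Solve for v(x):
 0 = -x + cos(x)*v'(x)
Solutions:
 v(x) = C1 + Integral(x/cos(x), x)


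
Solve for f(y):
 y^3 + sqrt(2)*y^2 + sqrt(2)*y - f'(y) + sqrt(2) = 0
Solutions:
 f(y) = C1 + y^4/4 + sqrt(2)*y^3/3 + sqrt(2)*y^2/2 + sqrt(2)*y


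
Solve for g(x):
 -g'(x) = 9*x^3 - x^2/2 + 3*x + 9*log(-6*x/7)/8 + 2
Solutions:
 g(x) = C1 - 9*x^4/4 + x^3/6 - 3*x^2/2 - 9*x*log(-x)/8 + x*(-9*log(6) - 7 + 9*log(7))/8


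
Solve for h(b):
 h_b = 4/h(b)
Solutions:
 h(b) = -sqrt(C1 + 8*b)
 h(b) = sqrt(C1 + 8*b)


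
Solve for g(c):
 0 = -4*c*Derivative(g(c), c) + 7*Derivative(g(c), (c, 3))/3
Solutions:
 g(c) = C1 + Integral(C2*airyai(12^(1/3)*7^(2/3)*c/7) + C3*airybi(12^(1/3)*7^(2/3)*c/7), c)


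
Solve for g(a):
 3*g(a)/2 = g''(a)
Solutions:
 g(a) = C1*exp(-sqrt(6)*a/2) + C2*exp(sqrt(6)*a/2)


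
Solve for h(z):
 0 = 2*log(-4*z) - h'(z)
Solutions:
 h(z) = C1 + 2*z*log(-z) + 2*z*(-1 + 2*log(2))


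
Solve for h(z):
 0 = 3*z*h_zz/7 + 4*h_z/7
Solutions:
 h(z) = C1 + C2/z^(1/3)


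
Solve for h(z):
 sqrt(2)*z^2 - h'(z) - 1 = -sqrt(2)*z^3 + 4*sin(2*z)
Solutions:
 h(z) = C1 + sqrt(2)*z^4/4 + sqrt(2)*z^3/3 - z + 2*cos(2*z)


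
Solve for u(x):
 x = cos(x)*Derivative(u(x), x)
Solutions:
 u(x) = C1 + Integral(x/cos(x), x)


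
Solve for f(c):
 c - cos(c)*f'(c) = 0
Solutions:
 f(c) = C1 + Integral(c/cos(c), c)


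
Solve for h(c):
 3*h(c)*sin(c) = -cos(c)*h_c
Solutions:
 h(c) = C1*cos(c)^3


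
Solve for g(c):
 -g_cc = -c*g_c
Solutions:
 g(c) = C1 + C2*erfi(sqrt(2)*c/2)


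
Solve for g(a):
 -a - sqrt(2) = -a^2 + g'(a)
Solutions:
 g(a) = C1 + a^3/3 - a^2/2 - sqrt(2)*a


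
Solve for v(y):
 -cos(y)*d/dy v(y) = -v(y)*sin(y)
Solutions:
 v(y) = C1/cos(y)


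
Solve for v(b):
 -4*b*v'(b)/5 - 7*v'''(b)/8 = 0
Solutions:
 v(b) = C1 + Integral(C2*airyai(-2*70^(2/3)*b/35) + C3*airybi(-2*70^(2/3)*b/35), b)


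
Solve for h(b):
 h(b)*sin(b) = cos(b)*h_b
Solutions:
 h(b) = C1/cos(b)


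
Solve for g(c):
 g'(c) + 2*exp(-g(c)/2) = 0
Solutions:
 g(c) = 2*log(C1 - c)


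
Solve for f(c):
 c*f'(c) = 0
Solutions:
 f(c) = C1


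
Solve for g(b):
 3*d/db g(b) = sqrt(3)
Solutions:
 g(b) = C1 + sqrt(3)*b/3


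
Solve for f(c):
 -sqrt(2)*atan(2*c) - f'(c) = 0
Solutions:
 f(c) = C1 - sqrt(2)*(c*atan(2*c) - log(4*c^2 + 1)/4)


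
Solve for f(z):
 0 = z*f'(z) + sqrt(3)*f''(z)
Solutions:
 f(z) = C1 + C2*erf(sqrt(2)*3^(3/4)*z/6)


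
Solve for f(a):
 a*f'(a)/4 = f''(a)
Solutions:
 f(a) = C1 + C2*erfi(sqrt(2)*a/4)


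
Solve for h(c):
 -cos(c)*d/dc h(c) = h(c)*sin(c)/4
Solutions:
 h(c) = C1*cos(c)^(1/4)


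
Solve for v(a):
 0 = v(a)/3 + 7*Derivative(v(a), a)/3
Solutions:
 v(a) = C1*exp(-a/7)


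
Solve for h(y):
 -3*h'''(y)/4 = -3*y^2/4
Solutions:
 h(y) = C1 + C2*y + C3*y^2 + y^5/60


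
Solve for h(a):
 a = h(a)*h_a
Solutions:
 h(a) = -sqrt(C1 + a^2)
 h(a) = sqrt(C1 + a^2)


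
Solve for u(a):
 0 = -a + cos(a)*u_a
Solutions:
 u(a) = C1 + Integral(a/cos(a), a)


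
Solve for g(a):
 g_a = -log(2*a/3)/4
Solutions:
 g(a) = C1 - a*log(a)/4 - a*log(2)/4 + a/4 + a*log(3)/4


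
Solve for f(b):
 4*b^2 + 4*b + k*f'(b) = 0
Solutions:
 f(b) = C1 - 4*b^3/(3*k) - 2*b^2/k


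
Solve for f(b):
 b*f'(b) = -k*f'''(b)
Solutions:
 f(b) = C1 + Integral(C2*airyai(b*(-1/k)^(1/3)) + C3*airybi(b*(-1/k)^(1/3)), b)


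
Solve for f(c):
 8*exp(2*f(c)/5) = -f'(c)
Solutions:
 f(c) = 5*log(-sqrt(-1/(C1 - 8*c))) - 5*log(2) + 5*log(10)/2
 f(c) = 5*log(-1/(C1 - 8*c))/2 - 5*log(2) + 5*log(10)/2


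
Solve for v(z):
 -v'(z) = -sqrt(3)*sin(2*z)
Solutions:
 v(z) = C1 - sqrt(3)*cos(2*z)/2


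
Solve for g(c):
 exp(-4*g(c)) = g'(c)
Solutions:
 g(c) = log(-I*(C1 + 4*c)^(1/4))
 g(c) = log(I*(C1 + 4*c)^(1/4))
 g(c) = log(-(C1 + 4*c)^(1/4))
 g(c) = log(C1 + 4*c)/4


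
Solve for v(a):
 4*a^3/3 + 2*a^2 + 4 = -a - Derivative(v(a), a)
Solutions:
 v(a) = C1 - a^4/3 - 2*a^3/3 - a^2/2 - 4*a


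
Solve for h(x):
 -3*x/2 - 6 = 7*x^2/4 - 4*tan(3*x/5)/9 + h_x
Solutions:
 h(x) = C1 - 7*x^3/12 - 3*x^2/4 - 6*x - 20*log(cos(3*x/5))/27


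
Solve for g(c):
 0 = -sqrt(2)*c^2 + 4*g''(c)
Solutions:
 g(c) = C1 + C2*c + sqrt(2)*c^4/48


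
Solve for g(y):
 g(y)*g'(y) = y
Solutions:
 g(y) = -sqrt(C1 + y^2)
 g(y) = sqrt(C1 + y^2)


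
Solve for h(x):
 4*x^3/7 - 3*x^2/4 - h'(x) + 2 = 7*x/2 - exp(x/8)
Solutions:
 h(x) = C1 + x^4/7 - x^3/4 - 7*x^2/4 + 2*x + 8*exp(x/8)


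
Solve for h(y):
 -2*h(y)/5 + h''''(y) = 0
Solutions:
 h(y) = C1*exp(-2^(1/4)*5^(3/4)*y/5) + C2*exp(2^(1/4)*5^(3/4)*y/5) + C3*sin(2^(1/4)*5^(3/4)*y/5) + C4*cos(2^(1/4)*5^(3/4)*y/5)


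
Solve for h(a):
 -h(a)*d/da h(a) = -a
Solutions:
 h(a) = -sqrt(C1 + a^2)
 h(a) = sqrt(C1 + a^2)


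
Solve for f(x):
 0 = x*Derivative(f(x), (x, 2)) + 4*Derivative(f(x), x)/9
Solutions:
 f(x) = C1 + C2*x^(5/9)


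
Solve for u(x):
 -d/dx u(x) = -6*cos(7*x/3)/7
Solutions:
 u(x) = C1 + 18*sin(7*x/3)/49


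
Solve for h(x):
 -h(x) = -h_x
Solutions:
 h(x) = C1*exp(x)


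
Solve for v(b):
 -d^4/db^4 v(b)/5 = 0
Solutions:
 v(b) = C1 + C2*b + C3*b^2 + C4*b^3


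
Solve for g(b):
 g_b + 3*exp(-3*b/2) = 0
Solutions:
 g(b) = C1 + 2*exp(-3*b/2)


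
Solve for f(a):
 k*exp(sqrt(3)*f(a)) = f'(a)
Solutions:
 f(a) = sqrt(3)*(2*log(-1/(C1 + a*k)) - log(3))/6


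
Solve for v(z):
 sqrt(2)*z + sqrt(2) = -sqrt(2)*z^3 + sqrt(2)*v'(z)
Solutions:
 v(z) = C1 + z^4/4 + z^2/2 + z


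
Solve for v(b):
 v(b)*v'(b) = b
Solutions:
 v(b) = -sqrt(C1 + b^2)
 v(b) = sqrt(C1 + b^2)


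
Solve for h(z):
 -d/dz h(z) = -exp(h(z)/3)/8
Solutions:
 h(z) = 3*log(-1/(C1 + z)) + 3*log(24)


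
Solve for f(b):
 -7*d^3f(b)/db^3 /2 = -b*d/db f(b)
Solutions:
 f(b) = C1 + Integral(C2*airyai(2^(1/3)*7^(2/3)*b/7) + C3*airybi(2^(1/3)*7^(2/3)*b/7), b)


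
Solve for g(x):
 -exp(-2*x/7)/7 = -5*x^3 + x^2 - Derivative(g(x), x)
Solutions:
 g(x) = C1 - 5*x^4/4 + x^3/3 - exp(-2*x/7)/2


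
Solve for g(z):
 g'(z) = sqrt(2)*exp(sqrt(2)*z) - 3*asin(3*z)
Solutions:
 g(z) = C1 - 3*z*asin(3*z) - sqrt(1 - 9*z^2) + exp(sqrt(2)*z)


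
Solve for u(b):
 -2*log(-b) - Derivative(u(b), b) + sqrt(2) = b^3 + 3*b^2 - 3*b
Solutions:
 u(b) = C1 - b^4/4 - b^3 + 3*b^2/2 - 2*b*log(-b) + b*(sqrt(2) + 2)


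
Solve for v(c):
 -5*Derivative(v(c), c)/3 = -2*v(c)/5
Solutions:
 v(c) = C1*exp(6*c/25)


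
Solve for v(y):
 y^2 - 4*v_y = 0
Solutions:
 v(y) = C1 + y^3/12


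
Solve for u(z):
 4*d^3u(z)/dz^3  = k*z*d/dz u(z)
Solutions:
 u(z) = C1 + Integral(C2*airyai(2^(1/3)*k^(1/3)*z/2) + C3*airybi(2^(1/3)*k^(1/3)*z/2), z)


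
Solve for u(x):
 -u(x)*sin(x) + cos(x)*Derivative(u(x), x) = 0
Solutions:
 u(x) = C1/cos(x)


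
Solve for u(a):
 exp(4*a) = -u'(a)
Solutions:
 u(a) = C1 - exp(4*a)/4


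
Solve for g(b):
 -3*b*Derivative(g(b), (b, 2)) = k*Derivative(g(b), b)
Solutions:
 g(b) = C1 + b^(1 - re(k)/3)*(C2*sin(log(b)*Abs(im(k))/3) + C3*cos(log(b)*im(k)/3))


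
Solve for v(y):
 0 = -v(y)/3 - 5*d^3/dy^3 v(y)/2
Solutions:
 v(y) = C3*exp(-15^(2/3)*2^(1/3)*y/15) + (C1*sin(2^(1/3)*3^(1/6)*5^(2/3)*y/10) + C2*cos(2^(1/3)*3^(1/6)*5^(2/3)*y/10))*exp(15^(2/3)*2^(1/3)*y/30)


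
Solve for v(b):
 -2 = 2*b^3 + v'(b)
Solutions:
 v(b) = C1 - b^4/2 - 2*b


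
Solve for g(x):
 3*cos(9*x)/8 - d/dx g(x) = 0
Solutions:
 g(x) = C1 + sin(9*x)/24


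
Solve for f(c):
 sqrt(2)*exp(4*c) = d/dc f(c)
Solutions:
 f(c) = C1 + sqrt(2)*exp(4*c)/4


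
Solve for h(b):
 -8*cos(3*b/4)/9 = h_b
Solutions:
 h(b) = C1 - 32*sin(3*b/4)/27


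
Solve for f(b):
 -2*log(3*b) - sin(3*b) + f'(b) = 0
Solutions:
 f(b) = C1 + 2*b*log(b) - 2*b + 2*b*log(3) - cos(3*b)/3


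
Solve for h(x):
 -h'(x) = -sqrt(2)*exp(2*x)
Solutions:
 h(x) = C1 + sqrt(2)*exp(2*x)/2


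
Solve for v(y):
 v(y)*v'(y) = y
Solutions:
 v(y) = -sqrt(C1 + y^2)
 v(y) = sqrt(C1 + y^2)


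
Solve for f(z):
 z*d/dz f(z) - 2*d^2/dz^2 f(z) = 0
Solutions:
 f(z) = C1 + C2*erfi(z/2)


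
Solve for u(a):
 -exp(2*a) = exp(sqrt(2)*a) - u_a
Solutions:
 u(a) = C1 + exp(2*a)/2 + sqrt(2)*exp(sqrt(2)*a)/2


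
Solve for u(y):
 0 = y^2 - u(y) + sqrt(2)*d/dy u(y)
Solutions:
 u(y) = C1*exp(sqrt(2)*y/2) + y^2 + 2*sqrt(2)*y + 4


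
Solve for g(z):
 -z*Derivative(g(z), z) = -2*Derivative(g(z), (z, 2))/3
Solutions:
 g(z) = C1 + C2*erfi(sqrt(3)*z/2)


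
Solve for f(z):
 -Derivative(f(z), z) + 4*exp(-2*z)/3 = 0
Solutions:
 f(z) = C1 - 2*exp(-2*z)/3


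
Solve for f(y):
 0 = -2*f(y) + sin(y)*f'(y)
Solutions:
 f(y) = C1*(cos(y) - 1)/(cos(y) + 1)


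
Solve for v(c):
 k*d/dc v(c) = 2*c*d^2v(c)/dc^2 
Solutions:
 v(c) = C1 + c^(re(k)/2 + 1)*(C2*sin(log(c)*Abs(im(k))/2) + C3*cos(log(c)*im(k)/2))


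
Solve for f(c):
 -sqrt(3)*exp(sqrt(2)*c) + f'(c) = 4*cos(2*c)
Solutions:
 f(c) = C1 + sqrt(6)*exp(sqrt(2)*c)/2 + 2*sin(2*c)


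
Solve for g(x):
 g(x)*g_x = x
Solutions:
 g(x) = -sqrt(C1 + x^2)
 g(x) = sqrt(C1 + x^2)


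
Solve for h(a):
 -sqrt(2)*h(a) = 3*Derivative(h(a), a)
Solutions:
 h(a) = C1*exp(-sqrt(2)*a/3)


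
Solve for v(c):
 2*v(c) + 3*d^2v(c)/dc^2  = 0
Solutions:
 v(c) = C1*sin(sqrt(6)*c/3) + C2*cos(sqrt(6)*c/3)


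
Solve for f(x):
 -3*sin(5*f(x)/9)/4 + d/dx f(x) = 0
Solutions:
 -3*x/4 + 9*log(cos(5*f(x)/9) - 1)/10 - 9*log(cos(5*f(x)/9) + 1)/10 = C1


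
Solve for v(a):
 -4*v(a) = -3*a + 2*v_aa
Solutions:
 v(a) = C1*sin(sqrt(2)*a) + C2*cos(sqrt(2)*a) + 3*a/4


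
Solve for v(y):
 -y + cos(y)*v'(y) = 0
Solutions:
 v(y) = C1 + Integral(y/cos(y), y)


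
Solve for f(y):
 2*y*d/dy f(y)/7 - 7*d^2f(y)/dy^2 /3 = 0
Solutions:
 f(y) = C1 + C2*erfi(sqrt(3)*y/7)


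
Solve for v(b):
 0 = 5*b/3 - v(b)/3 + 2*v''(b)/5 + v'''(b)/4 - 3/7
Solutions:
 v(b) = C1*exp(-b*(32*2^(2/3)/(15*sqrt(3065) + 869)^(1/3) + 2^(1/3)*(15*sqrt(3065) + 869)^(1/3) + 16)/30)*sin(2^(1/3)*sqrt(3)*b*(-(15*sqrt(3065) + 869)^(1/3) + 32*2^(1/3)/(15*sqrt(3065) + 869)^(1/3))/30) + C2*exp(-b*(32*2^(2/3)/(15*sqrt(3065) + 869)^(1/3) + 2^(1/3)*(15*sqrt(3065) + 869)^(1/3) + 16)/30)*cos(2^(1/3)*sqrt(3)*b*(-(15*sqrt(3065) + 869)^(1/3) + 32*2^(1/3)/(15*sqrt(3065) + 869)^(1/3))/30) + C3*exp(b*(-8 + 32*2^(2/3)/(15*sqrt(3065) + 869)^(1/3) + 2^(1/3)*(15*sqrt(3065) + 869)^(1/3))/15) + 5*b - 9/7


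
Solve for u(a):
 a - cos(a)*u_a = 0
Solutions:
 u(a) = C1 + Integral(a/cos(a), a)


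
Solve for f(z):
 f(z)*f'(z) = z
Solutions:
 f(z) = -sqrt(C1 + z^2)
 f(z) = sqrt(C1 + z^2)


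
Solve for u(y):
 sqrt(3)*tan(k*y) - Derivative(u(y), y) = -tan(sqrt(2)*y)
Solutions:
 u(y) = C1 + sqrt(3)*Piecewise((-log(cos(k*y))/k, Ne(k, 0)), (0, True)) - sqrt(2)*log(cos(sqrt(2)*y))/2


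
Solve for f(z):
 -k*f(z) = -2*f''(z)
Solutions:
 f(z) = C1*exp(-sqrt(2)*sqrt(k)*z/2) + C2*exp(sqrt(2)*sqrt(k)*z/2)


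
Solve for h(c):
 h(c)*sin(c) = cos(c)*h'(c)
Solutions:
 h(c) = C1/cos(c)


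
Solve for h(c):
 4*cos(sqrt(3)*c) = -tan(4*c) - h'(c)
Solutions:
 h(c) = C1 + log(cos(4*c))/4 - 4*sqrt(3)*sin(sqrt(3)*c)/3


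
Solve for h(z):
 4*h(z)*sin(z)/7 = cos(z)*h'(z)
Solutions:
 h(z) = C1/cos(z)^(4/7)


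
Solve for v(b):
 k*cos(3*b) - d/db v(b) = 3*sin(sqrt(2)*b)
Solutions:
 v(b) = C1 + k*sin(3*b)/3 + 3*sqrt(2)*cos(sqrt(2)*b)/2


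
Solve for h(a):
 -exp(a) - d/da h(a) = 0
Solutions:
 h(a) = C1 - exp(a)


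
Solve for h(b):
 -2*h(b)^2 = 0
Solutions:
 h(b) = 0


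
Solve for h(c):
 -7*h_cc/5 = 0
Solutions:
 h(c) = C1 + C2*c


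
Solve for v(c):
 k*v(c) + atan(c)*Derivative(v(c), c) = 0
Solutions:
 v(c) = C1*exp(-k*Integral(1/atan(c), c))


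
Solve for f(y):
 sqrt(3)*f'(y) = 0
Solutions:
 f(y) = C1


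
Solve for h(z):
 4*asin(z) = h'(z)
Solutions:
 h(z) = C1 + 4*z*asin(z) + 4*sqrt(1 - z^2)


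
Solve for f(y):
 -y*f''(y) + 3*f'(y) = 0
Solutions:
 f(y) = C1 + C2*y^4


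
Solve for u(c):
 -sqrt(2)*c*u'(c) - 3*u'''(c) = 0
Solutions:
 u(c) = C1 + Integral(C2*airyai(-2^(1/6)*3^(2/3)*c/3) + C3*airybi(-2^(1/6)*3^(2/3)*c/3), c)


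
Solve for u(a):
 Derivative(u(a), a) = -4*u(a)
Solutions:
 u(a) = C1*exp(-4*a)


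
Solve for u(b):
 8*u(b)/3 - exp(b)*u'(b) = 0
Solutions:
 u(b) = C1*exp(-8*exp(-b)/3)


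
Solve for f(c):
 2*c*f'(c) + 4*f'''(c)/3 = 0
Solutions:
 f(c) = C1 + Integral(C2*airyai(-2^(2/3)*3^(1/3)*c/2) + C3*airybi(-2^(2/3)*3^(1/3)*c/2), c)


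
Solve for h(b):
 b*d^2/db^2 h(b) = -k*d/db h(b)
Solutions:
 h(b) = C1 + b^(1 - re(k))*(C2*sin(log(b)*Abs(im(k))) + C3*cos(log(b)*im(k)))


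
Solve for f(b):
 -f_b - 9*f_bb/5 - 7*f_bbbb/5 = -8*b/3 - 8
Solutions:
 f(b) = C1 + C2*exp(b*(-6*98^(1/3)/(35 + sqrt(1981))^(1/3) + 28^(1/3)*(35 + sqrt(1981))^(1/3))/28)*sin(sqrt(3)*b*(6*98^(1/3)/(35 + sqrt(1981))^(1/3) + 28^(1/3)*(35 + sqrt(1981))^(1/3))/28) + C3*exp(b*(-6*98^(1/3)/(35 + sqrt(1981))^(1/3) + 28^(1/3)*(35 + sqrt(1981))^(1/3))/28)*cos(sqrt(3)*b*(6*98^(1/3)/(35 + sqrt(1981))^(1/3) + 28^(1/3)*(35 + sqrt(1981))^(1/3))/28) + C4*exp(-b*(-6*98^(1/3)/(35 + sqrt(1981))^(1/3) + 28^(1/3)*(35 + sqrt(1981))^(1/3))/14) + 4*b^2/3 + 16*b/5


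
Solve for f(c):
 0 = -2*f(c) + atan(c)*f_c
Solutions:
 f(c) = C1*exp(2*Integral(1/atan(c), c))


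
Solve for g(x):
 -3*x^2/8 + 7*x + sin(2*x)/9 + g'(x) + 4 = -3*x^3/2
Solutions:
 g(x) = C1 - 3*x^4/8 + x^3/8 - 7*x^2/2 - 4*x + cos(2*x)/18


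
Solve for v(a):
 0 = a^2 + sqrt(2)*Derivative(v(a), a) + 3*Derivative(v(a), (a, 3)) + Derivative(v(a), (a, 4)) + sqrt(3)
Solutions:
 v(a) = C1 + C2*exp(a*(-1 + 1/(2*(sqrt(2)/2 + 1 + sqrt(-4 + (sqrt(2) + 2)^2)/2)^(1/3)) + (sqrt(2)/2 + 1 + sqrt(-4 + (sqrt(2) + 2)^2)/2)^(1/3)/2))*sin(sqrt(3)*a*(-(27*sqrt(2)/2 + 27 + 27*sqrt(-4 + (sqrt(2) + 2)^2)/2)^(1/3) + 9/(27*sqrt(2)/2 + 27 + 27*sqrt(-4 + (sqrt(2) + 2)^2)/2)^(1/3))/6) + C3*exp(a*(-1 + 1/(2*(sqrt(2)/2 + 1 + sqrt(-4 + (sqrt(2) + 2)^2)/2)^(1/3)) + (sqrt(2)/2 + 1 + sqrt(-4 + (sqrt(2) + 2)^2)/2)^(1/3)/2))*cos(sqrt(3)*a*(-(27*sqrt(2)/2 + 27 + 27*sqrt(-4 + (sqrt(2) + 2)^2)/2)^(1/3) + 9/(27*sqrt(2)/2 + 27 + 27*sqrt(-4 + (sqrt(2) + 2)^2)/2)^(1/3))/6) + C4*exp(-a*((sqrt(2)/2 + 1 + sqrt(-4 + (sqrt(2) + 2)^2)/2)^(-1/3) + 1 + (sqrt(2)/2 + 1 + sqrt(-4 + (sqrt(2) + 2)^2)/2)^(1/3))) - sqrt(2)*a^3/6 - sqrt(6)*a/2 + 3*a


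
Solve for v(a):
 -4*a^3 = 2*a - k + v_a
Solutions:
 v(a) = C1 - a^4 - a^2 + a*k


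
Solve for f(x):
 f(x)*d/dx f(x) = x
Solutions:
 f(x) = -sqrt(C1 + x^2)
 f(x) = sqrt(C1 + x^2)


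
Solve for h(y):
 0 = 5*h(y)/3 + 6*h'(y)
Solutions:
 h(y) = C1*exp(-5*y/18)


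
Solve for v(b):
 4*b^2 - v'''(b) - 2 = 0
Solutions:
 v(b) = C1 + C2*b + C3*b^2 + b^5/15 - b^3/3


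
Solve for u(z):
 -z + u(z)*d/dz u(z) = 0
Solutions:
 u(z) = -sqrt(C1 + z^2)
 u(z) = sqrt(C1 + z^2)


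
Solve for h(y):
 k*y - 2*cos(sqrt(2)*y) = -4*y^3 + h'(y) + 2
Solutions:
 h(y) = C1 + k*y^2/2 + y^4 - 2*y - sqrt(2)*sin(sqrt(2)*y)


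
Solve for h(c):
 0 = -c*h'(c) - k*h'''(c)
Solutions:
 h(c) = C1 + Integral(C2*airyai(c*(-1/k)^(1/3)) + C3*airybi(c*(-1/k)^(1/3)), c)


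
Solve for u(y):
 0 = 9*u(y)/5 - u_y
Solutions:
 u(y) = C1*exp(9*y/5)


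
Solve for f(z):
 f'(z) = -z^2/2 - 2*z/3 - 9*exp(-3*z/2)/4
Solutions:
 f(z) = C1 - z^3/6 - z^2/3 + 3*exp(-3*z/2)/2


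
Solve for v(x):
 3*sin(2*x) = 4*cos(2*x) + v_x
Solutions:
 v(x) = C1 - 2*sin(2*x) - 3*cos(2*x)/2


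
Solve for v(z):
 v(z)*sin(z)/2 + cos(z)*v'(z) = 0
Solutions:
 v(z) = C1*sqrt(cos(z))


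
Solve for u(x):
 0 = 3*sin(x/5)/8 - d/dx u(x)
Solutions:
 u(x) = C1 - 15*cos(x/5)/8


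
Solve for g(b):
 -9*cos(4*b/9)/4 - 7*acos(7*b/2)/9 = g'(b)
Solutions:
 g(b) = C1 - 7*b*acos(7*b/2)/9 + sqrt(4 - 49*b^2)/9 - 81*sin(4*b/9)/16


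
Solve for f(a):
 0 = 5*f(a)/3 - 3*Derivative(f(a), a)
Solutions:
 f(a) = C1*exp(5*a/9)


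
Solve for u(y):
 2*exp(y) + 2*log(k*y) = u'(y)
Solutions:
 u(y) = C1 + 2*y*log(k*y) - 2*y + 2*exp(y)


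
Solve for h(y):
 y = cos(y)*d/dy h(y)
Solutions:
 h(y) = C1 + Integral(y/cos(y), y)


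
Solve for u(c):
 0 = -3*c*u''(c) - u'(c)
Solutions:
 u(c) = C1 + C2*c^(2/3)


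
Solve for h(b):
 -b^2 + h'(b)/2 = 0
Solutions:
 h(b) = C1 + 2*b^3/3


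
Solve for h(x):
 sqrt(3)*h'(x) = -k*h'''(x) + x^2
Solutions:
 h(x) = C1 + C2*exp(-3^(1/4)*x*sqrt(-1/k)) + C3*exp(3^(1/4)*x*sqrt(-1/k)) - 2*k*x/3 + sqrt(3)*x^3/9


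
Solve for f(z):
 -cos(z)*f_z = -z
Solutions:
 f(z) = C1 + Integral(z/cos(z), z)


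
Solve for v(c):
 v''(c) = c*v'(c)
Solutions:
 v(c) = C1 + C2*erfi(sqrt(2)*c/2)


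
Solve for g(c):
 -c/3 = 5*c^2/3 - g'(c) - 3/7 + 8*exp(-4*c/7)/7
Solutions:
 g(c) = C1 + 5*c^3/9 + c^2/6 - 3*c/7 - 2*exp(-4*c/7)


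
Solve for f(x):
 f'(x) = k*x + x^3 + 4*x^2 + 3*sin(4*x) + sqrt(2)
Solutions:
 f(x) = C1 + k*x^2/2 + x^4/4 + 4*x^3/3 + sqrt(2)*x - 3*cos(4*x)/4


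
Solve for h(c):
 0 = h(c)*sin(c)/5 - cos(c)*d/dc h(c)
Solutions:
 h(c) = C1/cos(c)^(1/5)


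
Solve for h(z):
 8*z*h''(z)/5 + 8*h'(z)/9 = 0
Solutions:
 h(z) = C1 + C2*z^(4/9)


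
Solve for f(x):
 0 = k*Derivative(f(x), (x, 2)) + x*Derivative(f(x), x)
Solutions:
 f(x) = C1 + C2*sqrt(k)*erf(sqrt(2)*x*sqrt(1/k)/2)


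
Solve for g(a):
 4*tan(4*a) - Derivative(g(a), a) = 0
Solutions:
 g(a) = C1 - log(cos(4*a))


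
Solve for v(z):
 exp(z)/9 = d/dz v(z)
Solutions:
 v(z) = C1 + exp(z)/9


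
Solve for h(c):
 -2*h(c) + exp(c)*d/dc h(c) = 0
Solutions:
 h(c) = C1*exp(-2*exp(-c))


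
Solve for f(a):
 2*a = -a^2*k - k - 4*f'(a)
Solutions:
 f(a) = C1 - a^3*k/12 - a^2/4 - a*k/4


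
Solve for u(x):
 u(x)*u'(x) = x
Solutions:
 u(x) = -sqrt(C1 + x^2)
 u(x) = sqrt(C1 + x^2)


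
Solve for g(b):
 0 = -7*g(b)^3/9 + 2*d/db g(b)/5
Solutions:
 g(b) = -3*sqrt(-1/(C1 + 35*b))
 g(b) = 3*sqrt(-1/(C1 + 35*b))


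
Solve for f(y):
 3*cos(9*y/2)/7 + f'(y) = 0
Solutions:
 f(y) = C1 - 2*sin(9*y/2)/21


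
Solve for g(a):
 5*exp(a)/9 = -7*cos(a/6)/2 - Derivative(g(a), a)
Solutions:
 g(a) = C1 - 5*exp(a)/9 - 21*sin(a/6)


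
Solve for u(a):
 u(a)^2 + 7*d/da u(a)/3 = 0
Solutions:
 u(a) = 7/(C1 + 3*a)


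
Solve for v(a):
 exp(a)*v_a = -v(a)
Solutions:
 v(a) = C1*exp(exp(-a))


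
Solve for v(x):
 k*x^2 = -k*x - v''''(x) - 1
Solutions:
 v(x) = C1 + C2*x + C3*x^2 + C4*x^3 - k*x^6/360 - k*x^5/120 - x^4/24


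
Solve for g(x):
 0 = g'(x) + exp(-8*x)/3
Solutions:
 g(x) = C1 + exp(-8*x)/24


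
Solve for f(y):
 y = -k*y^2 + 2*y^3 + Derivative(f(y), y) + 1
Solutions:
 f(y) = C1 + k*y^3/3 - y^4/2 + y^2/2 - y


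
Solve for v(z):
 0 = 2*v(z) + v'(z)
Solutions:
 v(z) = C1*exp(-2*z)


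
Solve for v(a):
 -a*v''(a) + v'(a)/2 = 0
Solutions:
 v(a) = C1 + C2*a^(3/2)


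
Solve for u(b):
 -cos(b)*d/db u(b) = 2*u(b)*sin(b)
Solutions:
 u(b) = C1*cos(b)^2


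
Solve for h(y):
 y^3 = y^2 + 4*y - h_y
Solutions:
 h(y) = C1 - y^4/4 + y^3/3 + 2*y^2


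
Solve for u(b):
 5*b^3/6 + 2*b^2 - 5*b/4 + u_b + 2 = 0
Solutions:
 u(b) = C1 - 5*b^4/24 - 2*b^3/3 + 5*b^2/8 - 2*b


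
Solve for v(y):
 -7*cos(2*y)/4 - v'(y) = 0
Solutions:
 v(y) = C1 - 7*sin(2*y)/8


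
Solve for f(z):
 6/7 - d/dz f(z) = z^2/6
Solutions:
 f(z) = C1 - z^3/18 + 6*z/7


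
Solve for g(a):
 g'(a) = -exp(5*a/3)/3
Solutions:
 g(a) = C1 - exp(5*a/3)/5


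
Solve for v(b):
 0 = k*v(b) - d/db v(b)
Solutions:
 v(b) = C1*exp(b*k)


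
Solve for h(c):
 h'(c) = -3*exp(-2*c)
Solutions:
 h(c) = C1 + 3*exp(-2*c)/2


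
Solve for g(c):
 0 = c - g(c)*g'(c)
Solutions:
 g(c) = -sqrt(C1 + c^2)
 g(c) = sqrt(C1 + c^2)


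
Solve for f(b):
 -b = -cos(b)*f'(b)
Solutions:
 f(b) = C1 + Integral(b/cos(b), b)


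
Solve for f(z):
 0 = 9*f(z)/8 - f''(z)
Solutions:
 f(z) = C1*exp(-3*sqrt(2)*z/4) + C2*exp(3*sqrt(2)*z/4)


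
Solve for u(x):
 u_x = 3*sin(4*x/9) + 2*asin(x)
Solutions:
 u(x) = C1 + 2*x*asin(x) + 2*sqrt(1 - x^2) - 27*cos(4*x/9)/4


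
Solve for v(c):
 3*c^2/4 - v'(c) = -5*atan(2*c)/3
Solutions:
 v(c) = C1 + c^3/4 + 5*c*atan(2*c)/3 - 5*log(4*c^2 + 1)/12


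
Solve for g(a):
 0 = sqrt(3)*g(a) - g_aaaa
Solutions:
 g(a) = C1*exp(-3^(1/8)*a) + C2*exp(3^(1/8)*a) + C3*sin(3^(1/8)*a) + C4*cos(3^(1/8)*a)


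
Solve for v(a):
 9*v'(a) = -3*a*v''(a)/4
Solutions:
 v(a) = C1 + C2/a^11


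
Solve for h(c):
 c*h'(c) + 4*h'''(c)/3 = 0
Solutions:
 h(c) = C1 + Integral(C2*airyai(-6^(1/3)*c/2) + C3*airybi(-6^(1/3)*c/2), c)


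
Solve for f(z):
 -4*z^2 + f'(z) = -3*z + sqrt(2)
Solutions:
 f(z) = C1 + 4*z^3/3 - 3*z^2/2 + sqrt(2)*z


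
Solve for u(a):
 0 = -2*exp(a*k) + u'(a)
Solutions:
 u(a) = C1 + 2*exp(a*k)/k


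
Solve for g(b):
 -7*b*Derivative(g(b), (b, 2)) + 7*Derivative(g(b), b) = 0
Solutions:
 g(b) = C1 + C2*b^2


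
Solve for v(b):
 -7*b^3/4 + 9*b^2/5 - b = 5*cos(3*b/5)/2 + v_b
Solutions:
 v(b) = C1 - 7*b^4/16 + 3*b^3/5 - b^2/2 - 25*sin(3*b/5)/6


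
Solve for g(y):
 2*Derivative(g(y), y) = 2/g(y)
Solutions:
 g(y) = -sqrt(C1 + 2*y)
 g(y) = sqrt(C1 + 2*y)


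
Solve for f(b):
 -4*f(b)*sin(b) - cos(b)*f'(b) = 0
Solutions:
 f(b) = C1*cos(b)^4


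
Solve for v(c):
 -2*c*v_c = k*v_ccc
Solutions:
 v(c) = C1 + Integral(C2*airyai(2^(1/3)*c*(-1/k)^(1/3)) + C3*airybi(2^(1/3)*c*(-1/k)^(1/3)), c)


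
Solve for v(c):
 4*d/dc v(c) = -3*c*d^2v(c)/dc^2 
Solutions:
 v(c) = C1 + C2/c^(1/3)


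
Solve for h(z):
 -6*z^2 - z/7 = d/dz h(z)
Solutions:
 h(z) = C1 - 2*z^3 - z^2/14


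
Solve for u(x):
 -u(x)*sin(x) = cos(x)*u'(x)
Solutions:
 u(x) = C1*cos(x)


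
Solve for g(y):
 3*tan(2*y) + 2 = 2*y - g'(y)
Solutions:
 g(y) = C1 + y^2 - 2*y + 3*log(cos(2*y))/2


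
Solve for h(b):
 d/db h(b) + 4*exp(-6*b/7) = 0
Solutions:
 h(b) = C1 + 14*exp(-6*b/7)/3


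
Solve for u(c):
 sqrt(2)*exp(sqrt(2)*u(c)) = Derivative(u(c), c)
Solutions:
 u(c) = sqrt(2)*(2*log(-1/(C1 + sqrt(2)*c)) - log(2))/4


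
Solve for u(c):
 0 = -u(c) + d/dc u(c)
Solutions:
 u(c) = C1*exp(c)


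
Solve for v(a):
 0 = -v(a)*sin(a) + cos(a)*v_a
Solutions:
 v(a) = C1/cos(a)


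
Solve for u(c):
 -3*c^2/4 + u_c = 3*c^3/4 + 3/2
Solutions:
 u(c) = C1 + 3*c^4/16 + c^3/4 + 3*c/2


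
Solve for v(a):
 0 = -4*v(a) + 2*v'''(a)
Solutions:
 v(a) = C3*exp(2^(1/3)*a) + (C1*sin(2^(1/3)*sqrt(3)*a/2) + C2*cos(2^(1/3)*sqrt(3)*a/2))*exp(-2^(1/3)*a/2)


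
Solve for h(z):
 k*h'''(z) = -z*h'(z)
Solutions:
 h(z) = C1 + Integral(C2*airyai(z*(-1/k)^(1/3)) + C3*airybi(z*(-1/k)^(1/3)), z)


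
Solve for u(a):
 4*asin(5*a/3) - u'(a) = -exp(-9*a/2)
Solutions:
 u(a) = C1 + 4*a*asin(5*a/3) + 4*sqrt(9 - 25*a^2)/5 - 2*exp(-9*a/2)/9


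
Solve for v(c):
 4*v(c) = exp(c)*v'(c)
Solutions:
 v(c) = C1*exp(-4*exp(-c))


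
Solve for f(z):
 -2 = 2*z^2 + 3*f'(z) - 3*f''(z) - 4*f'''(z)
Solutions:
 f(z) = C1 + C2*exp(z*(-3 + sqrt(57))/8) + C3*exp(-z*(3 + sqrt(57))/8) - 2*z^3/9 - 2*z^2/3 - 34*z/9


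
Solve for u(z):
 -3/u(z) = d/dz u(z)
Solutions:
 u(z) = -sqrt(C1 - 6*z)
 u(z) = sqrt(C1 - 6*z)


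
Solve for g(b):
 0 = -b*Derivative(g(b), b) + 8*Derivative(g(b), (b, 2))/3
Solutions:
 g(b) = C1 + C2*erfi(sqrt(3)*b/4)


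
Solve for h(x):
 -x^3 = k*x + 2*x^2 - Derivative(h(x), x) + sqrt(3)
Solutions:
 h(x) = C1 + k*x^2/2 + x^4/4 + 2*x^3/3 + sqrt(3)*x


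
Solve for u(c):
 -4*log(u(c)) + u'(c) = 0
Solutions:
 li(u(c)) = C1 + 4*c


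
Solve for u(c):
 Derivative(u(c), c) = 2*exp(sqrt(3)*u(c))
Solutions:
 u(c) = sqrt(3)*(2*log(-1/(C1 + 2*c)) - log(3))/6


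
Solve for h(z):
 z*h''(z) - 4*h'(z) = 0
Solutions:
 h(z) = C1 + C2*z^5


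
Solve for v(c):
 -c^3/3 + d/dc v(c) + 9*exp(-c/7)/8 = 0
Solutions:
 v(c) = C1 + c^4/12 + 63*exp(-c/7)/8


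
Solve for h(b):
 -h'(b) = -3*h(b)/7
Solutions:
 h(b) = C1*exp(3*b/7)


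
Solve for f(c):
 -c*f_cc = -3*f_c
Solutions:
 f(c) = C1 + C2*c^4


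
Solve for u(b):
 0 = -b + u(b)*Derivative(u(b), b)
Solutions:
 u(b) = -sqrt(C1 + b^2)
 u(b) = sqrt(C1 + b^2)


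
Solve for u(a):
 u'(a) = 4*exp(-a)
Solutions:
 u(a) = C1 - 4*exp(-a)


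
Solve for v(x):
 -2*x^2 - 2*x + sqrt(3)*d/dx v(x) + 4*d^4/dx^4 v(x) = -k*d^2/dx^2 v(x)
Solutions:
 v(x) = C1 + C2*exp(x*(k/((-sqrt(3) + 3*I)*(sqrt(k^3 + 81) + 9)^(1/3)) + sqrt(3)*(sqrt(k^3 + 81) + 9)^(1/3)/12 - I*(sqrt(k^3 + 81) + 9)^(1/3)/4)) + C3*exp(x*(-k/((sqrt(3) + 3*I)*(sqrt(k^3 + 81) + 9)^(1/3)) + sqrt(3)*(sqrt(k^3 + 81) + 9)^(1/3)/12 + I*(sqrt(k^3 + 81) + 9)^(1/3)/4)) + C4*exp(sqrt(3)*x*(k/(sqrt(k^3 + 81) + 9)^(1/3) - (sqrt(k^3 + 81) + 9)^(1/3))/6) + 4*sqrt(3)*k^2*x/9 - 2*k*x^2/3 - 2*k*x/3 + 2*sqrt(3)*x^3/9 + sqrt(3)*x^2/3


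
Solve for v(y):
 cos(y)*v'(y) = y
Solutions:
 v(y) = C1 + Integral(y/cos(y), y)


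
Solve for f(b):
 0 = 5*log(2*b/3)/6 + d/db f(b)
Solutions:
 f(b) = C1 - 5*b*log(b)/6 - 5*b*log(2)/6 + 5*b/6 + 5*b*log(3)/6


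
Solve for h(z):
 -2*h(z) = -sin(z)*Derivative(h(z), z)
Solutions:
 h(z) = C1*(cos(z) - 1)/(cos(z) + 1)


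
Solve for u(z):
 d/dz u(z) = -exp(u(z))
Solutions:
 u(z) = log(1/(C1 + z))


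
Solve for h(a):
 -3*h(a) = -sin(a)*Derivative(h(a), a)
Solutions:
 h(a) = C1*(cos(a) - 1)^(3/2)/(cos(a) + 1)^(3/2)


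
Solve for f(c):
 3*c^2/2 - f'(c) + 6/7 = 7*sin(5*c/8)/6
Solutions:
 f(c) = C1 + c^3/2 + 6*c/7 + 28*cos(5*c/8)/15


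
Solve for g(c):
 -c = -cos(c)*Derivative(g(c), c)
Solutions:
 g(c) = C1 + Integral(c/cos(c), c)


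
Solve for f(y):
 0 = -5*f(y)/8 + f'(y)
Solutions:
 f(y) = C1*exp(5*y/8)


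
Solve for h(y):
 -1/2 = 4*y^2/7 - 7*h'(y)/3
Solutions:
 h(y) = C1 + 4*y^3/49 + 3*y/14


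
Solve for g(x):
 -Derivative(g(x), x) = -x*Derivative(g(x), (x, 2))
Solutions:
 g(x) = C1 + C2*x^2


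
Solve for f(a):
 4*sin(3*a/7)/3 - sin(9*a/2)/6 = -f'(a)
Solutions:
 f(a) = C1 + 28*cos(3*a/7)/9 - cos(9*a/2)/27


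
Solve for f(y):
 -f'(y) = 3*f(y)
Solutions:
 f(y) = C1*exp(-3*y)


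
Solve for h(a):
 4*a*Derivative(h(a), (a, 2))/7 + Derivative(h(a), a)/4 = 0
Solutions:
 h(a) = C1 + C2*a^(9/16)


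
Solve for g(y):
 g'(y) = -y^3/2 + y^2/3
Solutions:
 g(y) = C1 - y^4/8 + y^3/9


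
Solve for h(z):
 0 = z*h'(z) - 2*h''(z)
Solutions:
 h(z) = C1 + C2*erfi(z/2)


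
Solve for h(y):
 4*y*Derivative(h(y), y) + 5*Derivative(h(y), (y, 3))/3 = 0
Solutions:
 h(y) = C1 + Integral(C2*airyai(-12^(1/3)*5^(2/3)*y/5) + C3*airybi(-12^(1/3)*5^(2/3)*y/5), y)


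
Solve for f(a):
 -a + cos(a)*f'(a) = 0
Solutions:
 f(a) = C1 + Integral(a/cos(a), a)


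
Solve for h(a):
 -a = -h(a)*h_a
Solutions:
 h(a) = -sqrt(C1 + a^2)
 h(a) = sqrt(C1 + a^2)


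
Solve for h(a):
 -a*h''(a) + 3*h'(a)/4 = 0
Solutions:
 h(a) = C1 + C2*a^(7/4)


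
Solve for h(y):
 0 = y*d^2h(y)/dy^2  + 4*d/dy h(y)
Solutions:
 h(y) = C1 + C2/y^3


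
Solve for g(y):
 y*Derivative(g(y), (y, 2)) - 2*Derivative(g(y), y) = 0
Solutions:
 g(y) = C1 + C2*y^3


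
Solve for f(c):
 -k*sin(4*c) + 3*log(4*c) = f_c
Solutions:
 f(c) = C1 + 3*c*log(c) - 3*c + 6*c*log(2) + k*cos(4*c)/4


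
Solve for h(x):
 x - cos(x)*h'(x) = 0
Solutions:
 h(x) = C1 + Integral(x/cos(x), x)


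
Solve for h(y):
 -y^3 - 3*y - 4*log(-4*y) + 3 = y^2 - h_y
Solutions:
 h(y) = C1 + y^4/4 + y^3/3 + 3*y^2/2 + 4*y*log(-y) + y*(-7 + 8*log(2))


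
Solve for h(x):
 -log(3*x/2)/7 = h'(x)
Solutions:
 h(x) = C1 - x*log(x)/7 - x*log(3)/7 + x*log(2)/7 + x/7


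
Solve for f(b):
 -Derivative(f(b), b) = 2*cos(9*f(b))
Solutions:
 f(b) = -asin((C1 + exp(36*b))/(C1 - exp(36*b)))/9 + pi/9
 f(b) = asin((C1 + exp(36*b))/(C1 - exp(36*b)))/9


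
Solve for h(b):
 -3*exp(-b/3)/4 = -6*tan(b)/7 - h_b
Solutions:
 h(b) = C1 - 3*log(tan(b)^2 + 1)/7 - 9*exp(-b/3)/4


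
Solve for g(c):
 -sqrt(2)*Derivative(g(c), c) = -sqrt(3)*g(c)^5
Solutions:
 g(c) = -(-1/(C1 + 2*sqrt(6)*c))^(1/4)
 g(c) = (-1/(C1 + 2*sqrt(6)*c))^(1/4)
 g(c) = -I*(-1/(C1 + 2*sqrt(6)*c))^(1/4)
 g(c) = I*(-1/(C1 + 2*sqrt(6)*c))^(1/4)


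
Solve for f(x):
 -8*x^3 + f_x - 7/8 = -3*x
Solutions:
 f(x) = C1 + 2*x^4 - 3*x^2/2 + 7*x/8


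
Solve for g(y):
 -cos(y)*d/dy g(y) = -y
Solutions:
 g(y) = C1 + Integral(y/cos(y), y)


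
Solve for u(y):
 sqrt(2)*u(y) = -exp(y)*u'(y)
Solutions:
 u(y) = C1*exp(sqrt(2)*exp(-y))


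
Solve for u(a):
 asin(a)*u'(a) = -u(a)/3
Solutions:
 u(a) = C1*exp(-Integral(1/asin(a), a)/3)


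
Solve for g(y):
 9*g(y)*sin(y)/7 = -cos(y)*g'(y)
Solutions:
 g(y) = C1*cos(y)^(9/7)


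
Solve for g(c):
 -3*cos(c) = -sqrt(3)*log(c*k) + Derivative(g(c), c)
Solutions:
 g(c) = C1 + sqrt(3)*c*(log(c*k) - 1) - 3*sin(c)


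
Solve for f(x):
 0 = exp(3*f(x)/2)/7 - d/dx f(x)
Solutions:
 f(x) = 2*log(-1/(C1 + 3*x))/3 + 2*log(14)/3
 f(x) = 2*log(14^(1/3)*(-1/(C1 + x))^(1/3)*(-3^(2/3) - 3*3^(1/6)*I)/6)
 f(x) = 2*log(14^(1/3)*(-1/(C1 + x))^(1/3)*(-3^(2/3) + 3*3^(1/6)*I)/6)


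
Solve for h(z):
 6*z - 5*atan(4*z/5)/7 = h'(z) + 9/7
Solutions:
 h(z) = C1 + 3*z^2 - 5*z*atan(4*z/5)/7 - 9*z/7 + 25*log(16*z^2 + 25)/56


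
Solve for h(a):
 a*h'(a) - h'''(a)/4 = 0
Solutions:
 h(a) = C1 + Integral(C2*airyai(2^(2/3)*a) + C3*airybi(2^(2/3)*a), a)


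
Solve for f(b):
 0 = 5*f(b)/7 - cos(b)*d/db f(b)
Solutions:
 f(b) = C1*(sin(b) + 1)^(5/14)/(sin(b) - 1)^(5/14)


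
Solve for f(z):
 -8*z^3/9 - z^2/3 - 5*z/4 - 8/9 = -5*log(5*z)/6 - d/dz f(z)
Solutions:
 f(z) = C1 + 2*z^4/9 + z^3/9 + 5*z^2/8 - 5*z*log(z)/6 - 5*z*log(5)/6 + 31*z/18


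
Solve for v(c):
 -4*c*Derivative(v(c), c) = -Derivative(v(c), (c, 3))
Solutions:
 v(c) = C1 + Integral(C2*airyai(2^(2/3)*c) + C3*airybi(2^(2/3)*c), c)


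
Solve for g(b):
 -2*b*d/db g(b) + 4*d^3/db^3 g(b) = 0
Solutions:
 g(b) = C1 + Integral(C2*airyai(2^(2/3)*b/2) + C3*airybi(2^(2/3)*b/2), b)


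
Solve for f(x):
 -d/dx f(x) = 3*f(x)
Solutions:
 f(x) = C1*exp(-3*x)


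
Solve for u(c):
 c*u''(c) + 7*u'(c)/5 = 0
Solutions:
 u(c) = C1 + C2/c^(2/5)


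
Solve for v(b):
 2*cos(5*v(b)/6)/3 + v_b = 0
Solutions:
 2*b/3 - 3*log(sin(5*v(b)/6) - 1)/5 + 3*log(sin(5*v(b)/6) + 1)/5 = C1


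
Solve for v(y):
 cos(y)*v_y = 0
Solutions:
 v(y) = C1


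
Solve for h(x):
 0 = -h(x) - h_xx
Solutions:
 h(x) = C1*sin(x) + C2*cos(x)


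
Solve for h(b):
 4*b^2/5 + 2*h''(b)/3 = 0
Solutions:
 h(b) = C1 + C2*b - b^4/10


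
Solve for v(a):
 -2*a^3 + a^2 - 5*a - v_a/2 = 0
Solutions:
 v(a) = C1 - a^4 + 2*a^3/3 - 5*a^2


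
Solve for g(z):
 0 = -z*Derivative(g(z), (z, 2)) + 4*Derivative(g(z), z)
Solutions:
 g(z) = C1 + C2*z^5


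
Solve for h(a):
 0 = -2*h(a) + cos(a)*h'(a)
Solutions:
 h(a) = C1*(sin(a) + 1)/(sin(a) - 1)


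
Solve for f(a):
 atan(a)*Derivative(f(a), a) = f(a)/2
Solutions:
 f(a) = C1*exp(Integral(1/atan(a), a)/2)


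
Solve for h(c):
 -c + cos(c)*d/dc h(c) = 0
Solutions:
 h(c) = C1 + Integral(c/cos(c), c)


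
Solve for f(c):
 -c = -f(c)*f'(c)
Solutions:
 f(c) = -sqrt(C1 + c^2)
 f(c) = sqrt(C1 + c^2)


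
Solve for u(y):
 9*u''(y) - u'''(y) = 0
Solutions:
 u(y) = C1 + C2*y + C3*exp(9*y)


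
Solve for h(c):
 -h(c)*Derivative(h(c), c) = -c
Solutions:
 h(c) = -sqrt(C1 + c^2)
 h(c) = sqrt(C1 + c^2)


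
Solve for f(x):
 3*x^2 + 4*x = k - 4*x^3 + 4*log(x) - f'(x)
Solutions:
 f(x) = C1 + k*x - x^4 - x^3 - 2*x^2 + 4*x*log(x) - 4*x


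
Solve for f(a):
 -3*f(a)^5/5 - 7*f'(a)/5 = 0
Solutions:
 f(a) = -7^(1/4)*(1/(C1 + 12*a))^(1/4)
 f(a) = 7^(1/4)*(1/(C1 + 12*a))^(1/4)
 f(a) = -7^(1/4)*I*(1/(C1 + 12*a))^(1/4)
 f(a) = 7^(1/4)*I*(1/(C1 + 12*a))^(1/4)


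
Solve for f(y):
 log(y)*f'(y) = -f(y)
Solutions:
 f(y) = C1*exp(-li(y))


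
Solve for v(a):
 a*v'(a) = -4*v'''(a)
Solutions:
 v(a) = C1 + Integral(C2*airyai(-2^(1/3)*a/2) + C3*airybi(-2^(1/3)*a/2), a)


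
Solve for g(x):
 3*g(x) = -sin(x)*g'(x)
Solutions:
 g(x) = C1*(cos(x) + 1)^(3/2)/(cos(x) - 1)^(3/2)


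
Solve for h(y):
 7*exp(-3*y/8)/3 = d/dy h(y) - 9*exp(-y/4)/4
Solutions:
 h(y) = C1 - 9*exp(-y/4) - 56*exp(-3*y/8)/9


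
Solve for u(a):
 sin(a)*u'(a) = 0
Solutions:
 u(a) = C1


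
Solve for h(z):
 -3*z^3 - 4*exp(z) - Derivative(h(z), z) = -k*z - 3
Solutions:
 h(z) = C1 + k*z^2/2 - 3*z^4/4 + 3*z - 4*exp(z)


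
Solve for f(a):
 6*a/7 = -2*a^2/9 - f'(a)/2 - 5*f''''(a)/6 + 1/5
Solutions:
 f(a) = C1 + C4*exp(-3^(1/3)*5^(2/3)*a/5) - 4*a^3/27 - 6*a^2/7 + 2*a/5 + (C2*sin(3^(5/6)*5^(2/3)*a/10) + C3*cos(3^(5/6)*5^(2/3)*a/10))*exp(3^(1/3)*5^(2/3)*a/10)


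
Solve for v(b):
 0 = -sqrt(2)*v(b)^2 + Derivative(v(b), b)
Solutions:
 v(b) = -1/(C1 + sqrt(2)*b)


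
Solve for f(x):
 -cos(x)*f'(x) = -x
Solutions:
 f(x) = C1 + Integral(x/cos(x), x)


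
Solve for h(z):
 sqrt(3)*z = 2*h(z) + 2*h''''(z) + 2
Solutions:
 h(z) = sqrt(3)*z/2 + (C1*sin(sqrt(2)*z/2) + C2*cos(sqrt(2)*z/2))*exp(-sqrt(2)*z/2) + (C3*sin(sqrt(2)*z/2) + C4*cos(sqrt(2)*z/2))*exp(sqrt(2)*z/2) - 1


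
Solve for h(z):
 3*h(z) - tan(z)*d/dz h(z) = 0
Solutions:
 h(z) = C1*sin(z)^3


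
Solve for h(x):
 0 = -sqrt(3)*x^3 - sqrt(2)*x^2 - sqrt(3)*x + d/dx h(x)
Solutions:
 h(x) = C1 + sqrt(3)*x^4/4 + sqrt(2)*x^3/3 + sqrt(3)*x^2/2


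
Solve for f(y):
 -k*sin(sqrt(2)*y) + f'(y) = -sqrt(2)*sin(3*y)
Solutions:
 f(y) = C1 - sqrt(2)*k*cos(sqrt(2)*y)/2 + sqrt(2)*cos(3*y)/3


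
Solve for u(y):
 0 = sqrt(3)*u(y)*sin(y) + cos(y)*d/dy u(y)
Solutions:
 u(y) = C1*cos(y)^(sqrt(3))


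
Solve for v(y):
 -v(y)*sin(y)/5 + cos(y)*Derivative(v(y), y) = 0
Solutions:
 v(y) = C1/cos(y)^(1/5)


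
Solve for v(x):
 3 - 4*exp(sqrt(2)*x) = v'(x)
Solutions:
 v(x) = C1 + 3*x - 2*sqrt(2)*exp(sqrt(2)*x)


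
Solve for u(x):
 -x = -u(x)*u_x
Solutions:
 u(x) = -sqrt(C1 + x^2)
 u(x) = sqrt(C1 + x^2)


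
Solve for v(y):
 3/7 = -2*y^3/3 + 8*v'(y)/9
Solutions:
 v(y) = C1 + 3*y^4/16 + 27*y/56


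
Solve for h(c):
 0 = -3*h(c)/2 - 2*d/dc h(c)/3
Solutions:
 h(c) = C1*exp(-9*c/4)


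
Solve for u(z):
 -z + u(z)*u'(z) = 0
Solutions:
 u(z) = -sqrt(C1 + z^2)
 u(z) = sqrt(C1 + z^2)


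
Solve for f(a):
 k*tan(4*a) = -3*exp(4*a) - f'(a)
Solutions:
 f(a) = C1 + k*log(cos(4*a))/4 - 3*exp(4*a)/4


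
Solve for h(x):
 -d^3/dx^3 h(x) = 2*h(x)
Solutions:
 h(x) = C3*exp(-2^(1/3)*x) + (C1*sin(2^(1/3)*sqrt(3)*x/2) + C2*cos(2^(1/3)*sqrt(3)*x/2))*exp(2^(1/3)*x/2)


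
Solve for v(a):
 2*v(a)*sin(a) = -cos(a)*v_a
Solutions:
 v(a) = C1*cos(a)^2


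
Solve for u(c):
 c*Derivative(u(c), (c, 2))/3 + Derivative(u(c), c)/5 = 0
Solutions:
 u(c) = C1 + C2*c^(2/5)


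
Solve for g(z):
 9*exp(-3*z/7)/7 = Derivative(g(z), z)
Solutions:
 g(z) = C1 - 3*exp(-3*z/7)


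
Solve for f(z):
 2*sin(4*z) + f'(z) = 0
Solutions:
 f(z) = C1 + cos(4*z)/2


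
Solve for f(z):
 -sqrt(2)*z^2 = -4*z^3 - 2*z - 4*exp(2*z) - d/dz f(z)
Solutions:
 f(z) = C1 - z^4 + sqrt(2)*z^3/3 - z^2 - 2*exp(2*z)


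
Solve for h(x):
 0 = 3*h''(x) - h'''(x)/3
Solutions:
 h(x) = C1 + C2*x + C3*exp(9*x)


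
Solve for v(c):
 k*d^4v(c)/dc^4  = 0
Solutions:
 v(c) = C1 + C2*c + C3*c^2 + C4*c^3


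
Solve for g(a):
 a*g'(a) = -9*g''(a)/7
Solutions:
 g(a) = C1 + C2*erf(sqrt(14)*a/6)


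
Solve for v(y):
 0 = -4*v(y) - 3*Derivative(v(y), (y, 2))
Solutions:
 v(y) = C1*sin(2*sqrt(3)*y/3) + C2*cos(2*sqrt(3)*y/3)


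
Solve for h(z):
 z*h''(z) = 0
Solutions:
 h(z) = C1 + C2*z


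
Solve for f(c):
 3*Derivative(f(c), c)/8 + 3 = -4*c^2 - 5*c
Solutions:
 f(c) = C1 - 32*c^3/9 - 20*c^2/3 - 8*c


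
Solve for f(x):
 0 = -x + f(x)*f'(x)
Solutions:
 f(x) = -sqrt(C1 + x^2)
 f(x) = sqrt(C1 + x^2)


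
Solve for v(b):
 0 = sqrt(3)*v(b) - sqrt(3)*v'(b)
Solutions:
 v(b) = C1*exp(b)


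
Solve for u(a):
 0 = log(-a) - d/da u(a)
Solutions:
 u(a) = C1 + a*log(-a) - a


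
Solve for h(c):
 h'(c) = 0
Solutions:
 h(c) = C1


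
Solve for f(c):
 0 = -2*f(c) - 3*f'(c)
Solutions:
 f(c) = C1*exp(-2*c/3)


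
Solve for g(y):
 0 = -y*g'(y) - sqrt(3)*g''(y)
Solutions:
 g(y) = C1 + C2*erf(sqrt(2)*3^(3/4)*y/6)


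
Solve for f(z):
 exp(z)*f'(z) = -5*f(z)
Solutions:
 f(z) = C1*exp(5*exp(-z))


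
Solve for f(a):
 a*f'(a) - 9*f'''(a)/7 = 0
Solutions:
 f(a) = C1 + Integral(C2*airyai(21^(1/3)*a/3) + C3*airybi(21^(1/3)*a/3), a)


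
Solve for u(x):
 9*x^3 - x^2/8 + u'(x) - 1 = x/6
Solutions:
 u(x) = C1 - 9*x^4/4 + x^3/24 + x^2/12 + x


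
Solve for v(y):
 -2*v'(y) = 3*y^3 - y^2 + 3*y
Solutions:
 v(y) = C1 - 3*y^4/8 + y^3/6 - 3*y^2/4


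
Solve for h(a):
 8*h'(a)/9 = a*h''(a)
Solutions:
 h(a) = C1 + C2*a^(17/9)


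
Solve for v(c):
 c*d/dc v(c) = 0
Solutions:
 v(c) = C1


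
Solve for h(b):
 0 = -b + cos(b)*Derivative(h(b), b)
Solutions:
 h(b) = C1 + Integral(b/cos(b), b)


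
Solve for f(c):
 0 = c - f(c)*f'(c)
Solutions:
 f(c) = -sqrt(C1 + c^2)
 f(c) = sqrt(C1 + c^2)
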